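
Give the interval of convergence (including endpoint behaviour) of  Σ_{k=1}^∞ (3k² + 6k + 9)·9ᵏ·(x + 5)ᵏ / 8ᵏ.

By the ratio test, |a_{k+1}/a_k| = [(3(k+1)² + 6(k+1) + 9)/(3k² + 6k + 9)] · 9/8 → 9/8.
Thus R = 1/(9/8) = 8/9.
Check x = -37/9: the terms do not tend to 0, so the series diverges.
When x = -53/9, the k-th term does not approach 0; divergence by the term test.

(-53/9, -37/9)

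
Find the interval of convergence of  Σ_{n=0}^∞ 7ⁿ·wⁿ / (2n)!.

The ratio of consecutive coefficients is 7 · 1/[(2n+1)·(2n+2)] → 0.
The limit is 0, so the series converges for all w; R = ∞.

(−∞, ∞)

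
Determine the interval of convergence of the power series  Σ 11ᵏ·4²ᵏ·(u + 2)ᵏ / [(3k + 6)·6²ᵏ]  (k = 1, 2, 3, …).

[-97/44, -79/44)

Ratio test: |a_{k+1}/a_k| = [(3k + 6)/(3(k+1) + 6)] · 11·16/36 → 44/9 as k → ∞.
Thus R = 1/(44/9) = 9/44.
When u = -79/44, the terms behave like c/k; limit comparison with the harmonic series gives divergence.
At u = -97/44: the terms alternate in sign and decrease monotonically to 0 in absolute value (size ~ c/k), so the alternating series test gives convergence.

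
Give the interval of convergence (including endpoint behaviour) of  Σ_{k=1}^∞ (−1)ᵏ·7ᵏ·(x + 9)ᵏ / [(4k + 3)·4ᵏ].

Apply the ratio test: |a_{k+1}| / |a_k| = [(4k + 3)/(4(k+1) + 3)] · 7/4, which tends to 7/4 as k → ∞.
The series converges when 7/4 · |x + 9| < 1, giving R = 4/7.
When x = -59/7, an alternating series whose terms decrease to 0 in absolute value, so it converges by the Leibniz criterion.
When x = -67/7, comparison with the harmonic series Σ 1/k shows the series diverges.

(-67/7, -59/7]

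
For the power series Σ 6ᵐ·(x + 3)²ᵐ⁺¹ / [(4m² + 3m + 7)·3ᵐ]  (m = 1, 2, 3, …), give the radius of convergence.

By the ratio test, |a_{m+1}/a_m| = [(4m² + 3m + 7)/(4(m+1)² + 3(m+1) + 7)] · 6/3 → 2.
Successive powers of (x + 3) differ by 2, so the series converges when |x + 3|² · 2 < 1, i.e. |x + 3| < √(1/2). So R = √2/2.

R = √2/2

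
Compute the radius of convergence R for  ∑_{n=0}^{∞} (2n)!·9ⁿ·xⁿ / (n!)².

R = 1/36

The ratio of consecutive coefficients is (2n+1)·(2n+2)/(n+1)² · 9 → 36.
Hence the series converges for |x| < 1/(36) = 1/36, so the radius of convergence is 1/36.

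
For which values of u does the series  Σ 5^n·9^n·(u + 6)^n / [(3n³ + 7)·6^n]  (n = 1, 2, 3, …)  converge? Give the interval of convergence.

The ratio of consecutive coefficients is [(3n³ + 7)/(3(n+1)³ + 7)] · 5·9/6 → 15/2.
Thus R = 1/(15/2) = 2/15.
At u = -88/15: the terms are on the order of 1/n³, so the series converges absolutely by comparison with the p-series (p = 3 > 1).
When u = -92/15, the series is dominated by a constant times Σ 1/n³, which converges (p = 3 > 1).

[-92/15, -88/15]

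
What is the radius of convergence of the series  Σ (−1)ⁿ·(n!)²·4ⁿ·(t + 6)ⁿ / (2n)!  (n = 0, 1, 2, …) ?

R = 1

Ratio test: |a_{n+1}/a_n| = (n+1)²/[(2n+1)·(2n+2)] · 4 → 1 as n → ∞.
So the series converges when |t + 6| < 1 and diverges when |t + 6| > 1; R = 1.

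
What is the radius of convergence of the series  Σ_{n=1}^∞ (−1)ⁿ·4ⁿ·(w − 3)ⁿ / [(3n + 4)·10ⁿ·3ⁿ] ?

Ratio test: |a_{n+1}/a_n| = [(3n + 4)/(3(n+1) + 4)] · 4/(10·3) → 2/15 as n → ∞.
Thus R = 1/(2/15) = 15/2.

R = 15/2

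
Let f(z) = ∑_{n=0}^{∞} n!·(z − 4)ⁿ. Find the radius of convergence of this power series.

Ratio test: |a_{n+1}/a_n| = (n+1) → ∞ as n → ∞.
The ratio grows without bound, so the series diverges whenever (z − 4) ≠ 0; it converges only at z = 4. R = 0.

R = 0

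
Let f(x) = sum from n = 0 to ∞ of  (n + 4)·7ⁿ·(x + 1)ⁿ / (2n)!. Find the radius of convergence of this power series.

Apply the ratio test: |a_{n+1}| / |a_n| = ((n+1) + 4)/(n + 4) · 7 · 1/[(2n+1)·(2n+2)], which tends to 0 as n → ∞.
The ratio tends to 0 regardless of x, hence R = ∞.

R = ∞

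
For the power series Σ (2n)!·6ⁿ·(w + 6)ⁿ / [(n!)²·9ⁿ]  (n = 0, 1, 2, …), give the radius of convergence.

Ratio test: |a_{n+1}/a_n| = (2n+1)·(2n+2)/(n+1)² · 6/9 → 8/3 as n → ∞.
The series converges when 8/3 · |w + 6| < 1, giving R = 3/8.

R = 3/8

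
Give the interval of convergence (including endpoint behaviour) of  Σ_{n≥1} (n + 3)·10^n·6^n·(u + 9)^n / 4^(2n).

(-139/15, -131/15)

By the ratio test, |a_{n+1}/a_n| = [((n+1) + 3)/(n + 3)] · 10·6/16 → 15/4.
The series converges when 15/4 · |u + 9| < 1, giving R = 4/15.
Check u = -131/15: the n-th term does not approach 0; divergence by the term test.
When u = -139/15, the terms do not tend to 0, so the series diverges.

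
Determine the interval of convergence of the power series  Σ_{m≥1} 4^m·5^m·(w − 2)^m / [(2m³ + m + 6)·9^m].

[31/20, 49/20]

Apply the ratio test: |a_{m+1}| / |a_m| = [(2m³ + m + 6)/(2(m+1)³ + (m+1) + 6)] · 4·5/9, which tends to 20/9 as m → ∞.
Convergence for |w − 2| · 20/9 < 1, i.e. |w − 2| < 9/20. So R = 9/20.
At w = 49/20: the terms are on the order of 1/m³, so the series converges absolutely by comparison with the p-series (p = 3 > 1).
Endpoint w = 31/20: the series is dominated by a constant times Σ 1/m³, which converges (p = 3 > 1).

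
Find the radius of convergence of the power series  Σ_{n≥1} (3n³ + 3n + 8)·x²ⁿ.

By the ratio test, |a_{n+1}/a_n| = (3(n+1)³ + 3(n+1) + 8)/(3n³ + 3n + 8) → 1.
Since the exponent of x increases by 2 each term, convergence requires |x|² < 1, hence R = 1.

R = 1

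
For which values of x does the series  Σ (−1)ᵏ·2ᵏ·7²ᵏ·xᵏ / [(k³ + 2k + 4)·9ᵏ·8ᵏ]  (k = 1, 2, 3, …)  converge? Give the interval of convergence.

The ratio of consecutive coefficients is [(k³ + 2k + 4)/((k+1)³ + 2(k+1) + 4)] · 2·49/(9·8) → 49/36.
Hence the series converges for |x| < 1/(49/36) = 36/49, so the radius of convergence is 36/49.
When x = 36/49, the terms are on the order of 1/k³, so the series converges absolutely by comparison with the p-series (p = 3 > 1).
Endpoint x = -36/49: the terms are on the order of 1/k³, so the series converges absolutely by comparison with the p-series (p = 3 > 1).

[-36/49, 36/49]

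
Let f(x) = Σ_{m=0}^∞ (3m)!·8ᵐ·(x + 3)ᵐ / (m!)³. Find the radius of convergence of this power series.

R = 1/216

Apply the ratio test: |a_{m+1}| / |a_m| = (3m+1)·(3m+2)·(3m+3)/(m+1)³ · 8, which tends to 216 as m → ∞.
Thus R = 1/(216) = 1/216.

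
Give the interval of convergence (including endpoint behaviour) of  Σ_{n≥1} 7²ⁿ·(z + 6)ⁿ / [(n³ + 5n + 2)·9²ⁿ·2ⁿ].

By the ratio test, |a_{n+1}/a_n| = [(n³ + 5n + 2)/((n+1)³ + 5(n+1) + 2)] · 49/(81·2) → 49/162.
Thus R = 1/(49/162) = 162/49.
When z = -132/49, the terms are on the order of 1/n³, so the series converges absolutely by comparison with the p-series (p = 3 > 1).
At z = -456/49: the series is dominated by a constant times Σ 1/n³, which converges (p = 3 > 1).

[-456/49, -132/49]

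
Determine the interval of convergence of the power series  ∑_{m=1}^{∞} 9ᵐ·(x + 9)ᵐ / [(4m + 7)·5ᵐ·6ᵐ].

The ratio of consecutive coefficients is [(4m + 7)/(4(m+1) + 7)] · 9/(5·6) → 3/10.
The series converges when 3/10 · |x + 9| < 1, giving R = 10/3.
At x = -17/3: the terms are asymptotic to a nonzero constant times 1/m, so the series diverges by limit comparison with Σ 1/m.
Check x = -37/3: convergence follows from the alternating series test (terms decrease monotonically to 0).

[-37/3, -17/3)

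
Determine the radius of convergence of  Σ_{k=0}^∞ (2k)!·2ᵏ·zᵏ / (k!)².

R = 1/8

The ratio of consecutive coefficients is (2k+1)·(2k+2)/(k+1)² · 2 → 8.
Convergence for |z| · 8 < 1, i.e. |z| < 1/8. So R = 1/8.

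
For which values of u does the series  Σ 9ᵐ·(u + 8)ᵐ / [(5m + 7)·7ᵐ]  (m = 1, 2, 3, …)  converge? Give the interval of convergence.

Apply the ratio test: |a_{m+1}| / |a_m| = [(5m + 7)/(5(m+1) + 7)] · 9/7, which tends to 9/7 as m → ∞.
Convergence for |u + 8| · 9/7 < 1, i.e. |u + 8| < 7/9. So R = 7/9.
When u = -65/9, the terms are asymptotic to a nonzero constant times 1/m, so the series diverges by limit comparison with Σ 1/m.
At u = -79/9: an alternating series whose terms decrease to 0 in absolute value, so it converges by the Leibniz criterion.

[-79/9, -65/9)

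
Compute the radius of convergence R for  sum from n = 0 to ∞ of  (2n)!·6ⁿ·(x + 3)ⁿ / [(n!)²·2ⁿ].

R = 1/12

By the ratio test, |a_{n+1}/a_n| = (2n+1)·(2n+2)/(n+1)² · 6/2 → 12.
Thus R = 1/(12) = 1/12.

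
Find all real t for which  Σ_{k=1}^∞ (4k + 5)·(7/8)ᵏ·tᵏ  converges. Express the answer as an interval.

Apply the ratio test: |a_{k+1}| / |a_k| = [(4(k+1) + 5)/(4k + 5)] · 7/8, which tends to 7/8 as k → ∞.
Hence the series converges for |t| < 1/(7/8) = 8/7, so the radius of convergence is 8/7.
When t = 8/7, the k-th term does not approach 0; divergence by the term test.
When t = -8/7, the k-th term does not approach 0; divergence by the term test.

(-8/7, 8/7)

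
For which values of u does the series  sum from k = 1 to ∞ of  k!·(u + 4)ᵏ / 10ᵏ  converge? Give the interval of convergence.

By the ratio test, |a_{k+1}/a_k| = (k+1) · 1/10 → ∞.
The ratio grows without bound, so the series diverges whenever (u + 4) ≠ 0; it converges only at u = -4. R = 0.

{-4}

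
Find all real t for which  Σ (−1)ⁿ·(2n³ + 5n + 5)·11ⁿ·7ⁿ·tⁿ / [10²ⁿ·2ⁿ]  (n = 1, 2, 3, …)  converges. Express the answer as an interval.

The ratio of consecutive coefficients is [(2(n+1)³ + 5(n+1) + 5)/(2n³ + 5n + 5)] · 11·7/(100·2) → 77/200.
Convergence for |t| · 77/200 < 1, i.e. |t| < 200/77. So R = 200/77.
Endpoint t = 200/77: the n-th term does not approach 0; divergence by the term test.
When t = -200/77, the terms do not tend to 0, so the series diverges.

(-200/77, 200/77)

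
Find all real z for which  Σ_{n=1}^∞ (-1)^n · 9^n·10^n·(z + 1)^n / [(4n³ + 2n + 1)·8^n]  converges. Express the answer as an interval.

The ratio of consecutive coefficients is [(4n³ + 2n + 1)/(4(n+1)³ + 2(n+1) + 1)] · 9·10/8 → 45/4.
The series converges when 45/4 · |z + 1| < 1, giving R = 4/45.
Check z = -41/45: the terms are on the order of 1/n³, so the series converges absolutely by comparison with the p-series (p = 3 > 1).
When z = -49/45, absolute convergence follows by limit comparison with Σ 1/n³.

[-49/45, -41/45]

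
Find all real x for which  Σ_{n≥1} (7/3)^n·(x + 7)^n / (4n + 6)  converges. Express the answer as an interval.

Apply the ratio test: |a_{n+1}| / |a_n| = [(4n + 6)/(4(n+1) + 6)] · 7/3, which tends to 7/3 as n → ∞.
Thus R = 1/(7/3) = 3/7.
When x = -46/7, comparison with the harmonic series Σ 1/n shows the series diverges.
When x = -52/7, the terms alternate in sign and decrease monotonically to 0 in absolute value (size ~ c/n), so the alternating series test gives convergence.

[-52/7, -46/7)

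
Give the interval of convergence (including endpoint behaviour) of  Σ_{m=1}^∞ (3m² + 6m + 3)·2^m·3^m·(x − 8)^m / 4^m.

Ratio test: |a_{m+1}/a_m| = [(3(m+1)² + 6(m+1) + 3)/(3m² + 6m + 3)] · 2·3/4 → 3/2 as m → ∞.
The series converges when 3/2 · |x − 8| < 1, giving R = 2/3.
When x = 26/3, the terms do not tend to 0, so the series diverges.
At x = 22/3: the terms have absolute value of order m², which does not tend to 0, so the series diverges by the divergence test.

(22/3, 26/3)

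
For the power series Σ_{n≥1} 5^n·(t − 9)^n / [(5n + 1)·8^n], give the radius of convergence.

R = 8/5

Ratio test: |a_{n+1}/a_n| = [(5n + 1)/(5(n+1) + 1)] · 5/8 → 5/8 as n → ∞.
Convergence for |t − 9| · 5/8 < 1, i.e. |t − 9| < 8/5. So R = 8/5.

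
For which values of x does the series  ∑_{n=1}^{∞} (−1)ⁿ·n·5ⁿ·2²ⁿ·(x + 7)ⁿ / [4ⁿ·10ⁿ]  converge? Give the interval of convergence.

(-9, -5)

The ratio of consecutive coefficients is [(n+1)/n] · 5·4/(4·10) → 1/2.
Thus R = 1/(1/2) = 2.
At x = -5: the terms have absolute value of order n, which does not tend to 0, so the series diverges by the divergence test.
Endpoint x = -9: the terms have absolute value of order n, which does not tend to 0, so the series diverges by the divergence test.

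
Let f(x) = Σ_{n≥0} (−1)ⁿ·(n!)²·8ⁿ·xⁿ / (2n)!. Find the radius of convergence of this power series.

R = 1/2

By the ratio test, |a_{n+1}/a_n| = (n+1)²/[(2n+1)·(2n+2)] · 8 → 2.
The series converges when 2 · |x| < 1, giving R = 1/2.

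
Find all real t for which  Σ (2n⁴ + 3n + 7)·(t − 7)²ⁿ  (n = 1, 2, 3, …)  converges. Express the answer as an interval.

(6, 8)

Apply the ratio test: |a_{n+1}| / |a_n| = (2(n+1)⁴ + 3(n+1) + 7)/(2n⁴ + 3n + 7), which tends to 1 as n → ∞.
Writing y = (t − 7)², the series in y has radius 1, so |t − 7| < √(1) = 1 and R = 1.
Endpoint t = 8: the terms do not tend to 0, so the series diverges.
When t = 6, the terms do not tend to 0, so the series diverges.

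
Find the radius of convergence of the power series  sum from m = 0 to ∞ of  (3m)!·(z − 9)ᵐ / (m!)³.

Ratio test: |a_{m+1}/a_m| = (3m+1)·(3m+2)·(3m+3)/(m+1)³ → 27 as m → ∞.
Thus R = 1/(27) = 1/27.

R = 1/27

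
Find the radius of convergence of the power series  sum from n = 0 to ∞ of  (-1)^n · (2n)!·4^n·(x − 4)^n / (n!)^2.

The ratio of consecutive coefficients is (2n+1)·(2n+2)/(n+1)² · 4 → 16.
The series converges when 16 · |x − 4| < 1, giving R = 1/16.

R = 1/16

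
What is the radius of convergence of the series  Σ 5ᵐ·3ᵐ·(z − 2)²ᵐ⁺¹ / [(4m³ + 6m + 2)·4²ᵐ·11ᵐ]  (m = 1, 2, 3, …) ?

Ratio test: |a_{m+1}/a_m| = [(4m³ + 6m + 2)/(4(m+1)³ + 6(m+1) + 2)] · 5·3/(16·11) → 15/176 as m → ∞.
Writing y = (z − 2)², the series in y has radius 176/15, so |z − 2| < √(176/15) and R = 4√165/15.

R = 4√165/15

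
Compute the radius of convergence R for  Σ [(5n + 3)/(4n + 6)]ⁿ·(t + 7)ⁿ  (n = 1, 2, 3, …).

Applying the root test, |a_n|^(1/n) = (5n + 3)/(4n + 6) → 5/4.
The series converges when 5/4 · |t + 7| < 1, giving R = 4/5.

R = 4/5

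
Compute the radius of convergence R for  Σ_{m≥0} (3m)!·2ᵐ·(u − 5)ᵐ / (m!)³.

Ratio test: |a_{m+1}/a_m| = (3m+1)·(3m+2)·(3m+3)/(m+1)³ · 2 → 54 as m → ∞.
Thus R = 1/(54) = 1/54.

R = 1/54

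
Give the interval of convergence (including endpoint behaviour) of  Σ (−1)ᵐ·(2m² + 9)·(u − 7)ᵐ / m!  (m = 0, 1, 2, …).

(−∞, ∞)

By the ratio test, |a_{m+1}/a_m| = (2(m+1)² + 9)/(2m² + 9) · 1/(m+1) → 0.
Since the limit is 0 < 1 for every u, the series converges on all of ℝ and R = ∞.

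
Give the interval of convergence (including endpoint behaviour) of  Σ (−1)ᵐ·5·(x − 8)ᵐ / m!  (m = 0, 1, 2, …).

(−∞, ∞)

Ratio test: |a_{m+1}/a_m| = 5/5 · 1/(m+1) → 0 as m → ∞.
The limit is 0, so the series converges for all x; R = ∞.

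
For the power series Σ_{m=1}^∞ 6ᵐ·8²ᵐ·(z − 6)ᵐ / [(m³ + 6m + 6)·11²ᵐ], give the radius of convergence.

Apply the ratio test: |a_{m+1}| / |a_m| = [(m³ + 6m + 6)/((m+1)³ + 6(m+1) + 6)] · 6·64/121, which tends to 384/121 as m → ∞.
Hence the series converges for |z − 6| < 1/(384/121) = 121/384, so the radius of convergence is 121/384.

R = 121/384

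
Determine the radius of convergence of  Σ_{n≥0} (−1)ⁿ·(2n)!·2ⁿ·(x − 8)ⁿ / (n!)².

R = 1/8

Apply the ratio test: |a_{n+1}| / |a_n| = (2n+1)·(2n+2)/(n+1)² · 2, which tends to 8 as n → ∞.
The series converges when 8 · |x − 8| < 1, giving R = 1/8.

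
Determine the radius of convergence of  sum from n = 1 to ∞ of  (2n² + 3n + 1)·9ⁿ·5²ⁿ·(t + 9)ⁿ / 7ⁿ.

Apply the ratio test: |a_{n+1}| / |a_n| = [(2(n+1)² + 3(n+1) + 1)/(2n² + 3n + 1)] · 9·25/7, which tends to 225/7 as n → ∞.
The series converges when 225/7 · |t + 9| < 1, giving R = 7/225.

R = 7/225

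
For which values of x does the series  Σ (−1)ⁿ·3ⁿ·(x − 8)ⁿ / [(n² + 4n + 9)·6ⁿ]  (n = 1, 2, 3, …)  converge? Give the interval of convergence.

By the ratio test, |a_{n+1}/a_n| = [(n² + 4n + 9)/((n+1)² + 4(n+1) + 9)] · 3/6 → 1/2.
The series converges when 1/2 · |x − 8| < 1, giving R = 2.
At x = 10: absolute convergence follows by limit comparison with Σ 1/n².
At x = 6: the terms are on the order of 1/n², so the series converges absolutely by comparison with the p-series (p = 2 > 1).

[6, 10]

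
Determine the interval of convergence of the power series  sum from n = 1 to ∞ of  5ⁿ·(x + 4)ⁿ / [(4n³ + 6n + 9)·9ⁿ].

[-29/5, -11/5]

By the ratio test, |a_{n+1}/a_n| = [(4n³ + 6n + 9)/(4(n+1)³ + 6(n+1) + 9)] · 5/9 → 5/9.
The series converges when 5/9 · |x + 4| < 1, giving R = 9/5.
At x = -11/5: the series is dominated by a constant times Σ 1/n³, which converges (p = 3 > 1).
At x = -29/5: absolute convergence follows by limit comparison with Σ 1/n³.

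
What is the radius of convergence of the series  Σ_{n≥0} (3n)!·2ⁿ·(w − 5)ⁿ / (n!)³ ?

Apply the ratio test: |a_{n+1}| / |a_n| = (3n+1)·(3n+2)·(3n+3)/(n+1)³ · 2, which tends to 54 as n → ∞.
Thus R = 1/(54) = 1/54.

R = 1/54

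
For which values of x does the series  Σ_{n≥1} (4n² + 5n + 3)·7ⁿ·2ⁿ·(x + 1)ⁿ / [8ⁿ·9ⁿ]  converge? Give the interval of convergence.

Ratio test: |a_{n+1}/a_n| = [(4(n+1)² + 5(n+1) + 3)/(4n² + 5n + 3)] · 7·2/(8·9) → 7/36 as n → ∞.
Hence the series converges for |x + 1| < 1/(7/36) = 36/7, so the radius of convergence is 36/7.
Check x = 29/7: the n-th term does not approach 0; divergence by the term test.
At x = -43/7: the terms do not tend to 0, so the series diverges.

(-43/7, 29/7)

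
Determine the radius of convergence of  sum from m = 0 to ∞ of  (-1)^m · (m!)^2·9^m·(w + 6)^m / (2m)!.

By the ratio test, |a_{m+1}/a_m| = (m+1)²/[(2m+1)·(2m+2)] · 9 → 9/4.
Thus R = 1/(9/4) = 4/9.

R = 4/9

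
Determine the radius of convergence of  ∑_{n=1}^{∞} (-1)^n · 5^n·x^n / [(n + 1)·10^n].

R = 2

Apply the ratio test: |a_{n+1}| / |a_n| = [(n + 1)/((n+1) + 1)] · 5/10, which tends to 1/2 as n → ∞.
The series converges when 1/2 · |x| < 1, giving R = 2.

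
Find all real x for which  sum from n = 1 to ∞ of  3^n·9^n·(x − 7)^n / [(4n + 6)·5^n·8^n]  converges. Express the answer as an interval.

[149/27, 229/27)

Ratio test: |a_{n+1}/a_n| = [(4n + 6)/(4(n+1) + 6)] · 3·9/(5·8) → 27/40 as n → ∞.
The series converges when 27/40 · |x − 7| < 1, giving R = 40/27.
Check x = 229/27: comparison with the harmonic series Σ 1/n shows the series diverges.
When x = 149/27, the terms alternate in sign and decrease monotonically to 0 in absolute value (size ~ c/n), so the alternating series test gives convergence.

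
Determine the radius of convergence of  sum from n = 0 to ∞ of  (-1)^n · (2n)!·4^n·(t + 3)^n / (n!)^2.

R = 1/16

By the ratio test, |a_{n+1}/a_n| = (2n+1)·(2n+2)/(n+1)² · 4 → 16.
Convergence for |t + 3| · 16 < 1, i.e. |t + 3| < 1/16. So R = 1/16.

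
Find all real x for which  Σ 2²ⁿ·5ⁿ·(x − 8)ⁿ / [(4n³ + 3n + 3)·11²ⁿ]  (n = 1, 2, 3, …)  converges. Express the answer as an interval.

[39/20, 281/20]

Apply the ratio test: |a_{n+1}| / |a_n| = [(4n³ + 3n + 3)/(4(n+1)³ + 3(n+1) + 3)] · 4·5/121, which tends to 20/121 as n → ∞.
Thus R = 1/(20/121) = 121/20.
Check x = 281/20: the series is dominated by a constant times Σ 1/n³, which converges (p = 3 > 1).
Check x = 39/20: the terms are on the order of 1/n³, so the series converges absolutely by comparison with the p-series (p = 3 > 1).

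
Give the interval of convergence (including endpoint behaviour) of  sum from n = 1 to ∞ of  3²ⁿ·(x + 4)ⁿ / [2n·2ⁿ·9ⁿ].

[-6, -2)

Apply the ratio test: |a_{n+1}| / |a_n| = [2n/2(n+1)] · 9/(2·9), which tends to 1/2 as n → ∞.
Hence the series converges for |x + 4| < 1/(1/2) = 2, so the radius of convergence is 2.
At x = -2: the terms are asymptotic to a nonzero constant times 1/n, so the series diverges by limit comparison with Σ 1/n.
Check x = -6: an alternating series whose terms decrease to 0 in absolute value, so it converges by the Leibniz criterion.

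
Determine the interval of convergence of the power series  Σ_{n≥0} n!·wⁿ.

{0}

Apply the ratio test: |a_{n+1}| / |a_n| = (n+1), which tends to ∞ as n → ∞.
The terms grow without bound for any w ≠ 0, so R = 0 (convergence only at w = 0).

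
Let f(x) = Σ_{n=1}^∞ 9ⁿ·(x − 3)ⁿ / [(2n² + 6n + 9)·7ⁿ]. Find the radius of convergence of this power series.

R = 7/9

By the ratio test, |a_{n+1}/a_n| = [(2n² + 6n + 9)/(2(n+1)² + 6(n+1) + 9)] · 9/7 → 9/7.
Convergence for |x − 3| · 9/7 < 1, i.e. |x − 3| < 7/9. So R = 7/9.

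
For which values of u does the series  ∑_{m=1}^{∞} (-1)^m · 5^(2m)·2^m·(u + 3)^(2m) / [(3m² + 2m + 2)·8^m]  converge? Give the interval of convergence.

[-17/5, -13/5]

Apply the ratio test: |a_{m+1}| / |a_m| = [(3m² + 2m + 2)/(3(m+1)² + 2(m+1) + 2)] · 25·2/8, which tends to 25/4 as m → ∞.
Writing y = (u + 3)², the series in y has radius 4/25, so |u + 3| < √(4/25) = 2/5 and R = 2/5.
At u = -13/5: absolute convergence follows by limit comparison with Σ 1/m².
Endpoint u = -17/5: the terms are on the order of 1/m², so the series converges absolutely by comparison with the p-series (p = 2 > 1).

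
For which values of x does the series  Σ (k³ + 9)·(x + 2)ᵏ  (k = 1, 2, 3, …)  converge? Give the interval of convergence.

Ratio test: |a_{k+1}/a_k| = ((k+1)³ + 9)/(k³ + 9) → 1 as k → ∞.
Convergence for |x + 2| < 1, so R = 1.
Endpoint x = -1: the terms do not tend to 0, so the series diverges.
Endpoint x = -3: the terms have absolute value of order k³, which does not tend to 0, so the series diverges by the divergence test.

(-3, -1)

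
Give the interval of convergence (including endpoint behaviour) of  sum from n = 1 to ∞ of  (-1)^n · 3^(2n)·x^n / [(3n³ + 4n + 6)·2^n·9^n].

[-2, 2]

Ratio test: |a_{n+1}/a_n| = [(3n³ + 4n + 6)/(3(n+1)³ + 4(n+1) + 6)] · 9/(2·9) → 1/2 as n → ∞.
Convergence for |x| · 1/2 < 1, i.e. |x| < 2. So R = 2.
Check x = 2: the series is dominated by a constant times Σ 1/n³, which converges (p = 3 > 1).
Check x = -2: absolute convergence follows by limit comparison with Σ 1/n³.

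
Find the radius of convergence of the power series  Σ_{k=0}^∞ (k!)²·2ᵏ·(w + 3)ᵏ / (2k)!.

The ratio of consecutive coefficients is (k+1)²/[(2k+1)·(2k+2)] · 2 → 1/2.
Convergence for |w + 3| · 1/2 < 1, i.e. |w + 3| < 2. So R = 2.

R = 2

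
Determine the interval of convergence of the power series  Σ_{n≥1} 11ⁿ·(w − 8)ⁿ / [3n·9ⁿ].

The ratio of consecutive coefficients is [3n/3(n+1)] · 11/9 → 11/9.
Hence the series converges for |w − 8| < 1/(11/9) = 9/11, so the radius of convergence is 9/11.
When w = 97/11, the terms are asymptotic to a nonzero constant times 1/n, so the series diverges by limit comparison with Σ 1/n.
At w = 79/11: an alternating series whose terms decrease to 0 in absolute value, so it converges by the Leibniz criterion.

[79/11, 97/11)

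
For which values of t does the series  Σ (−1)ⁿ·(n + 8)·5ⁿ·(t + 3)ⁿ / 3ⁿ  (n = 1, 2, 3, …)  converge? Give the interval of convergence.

(-18/5, -12/5)

Apply the ratio test: |a_{n+1}| / |a_n| = [((n+1) + 8)/(n + 8)] · 5/3, which tends to 5/3 as n → ∞.
Hence the series converges for |t + 3| < 1/(5/3) = 3/5, so the radius of convergence is 3/5.
At t = -12/5: the terms do not tend to 0, so the series diverges.
Check t = -18/5: the terms do not tend to 0, so the series diverges.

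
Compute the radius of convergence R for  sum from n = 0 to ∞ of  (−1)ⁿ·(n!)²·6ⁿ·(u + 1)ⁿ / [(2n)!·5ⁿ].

The ratio of consecutive coefficients is (n+1)²/[(2n+1)·(2n+2)] · 6/5 → 3/10.
The series converges when 3/10 · |u + 1| < 1, giving R = 10/3.

R = 10/3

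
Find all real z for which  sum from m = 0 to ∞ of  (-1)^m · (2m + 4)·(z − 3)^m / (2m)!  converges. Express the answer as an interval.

By the ratio test, |a_{m+1}/a_m| = (2(m+1) + 4)/(2m + 4) · 1/[(2m+1)·(2m+2)] → 0.
Since the limit is 0 < 1 for every z, the series converges on all of ℝ and R = ∞.

(−∞, ∞)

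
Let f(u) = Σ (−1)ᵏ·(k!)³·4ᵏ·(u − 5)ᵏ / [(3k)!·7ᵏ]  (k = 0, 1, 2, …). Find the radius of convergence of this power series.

Apply the ratio test: |a_{k+1}| / |a_k| = (k+1)³/[(3k+1)·(3k+2)·(3k+3)] · 4/7, which tends to 4/189 as k → ∞.
Thus R = 1/(4/189) = 189/4.

R = 189/4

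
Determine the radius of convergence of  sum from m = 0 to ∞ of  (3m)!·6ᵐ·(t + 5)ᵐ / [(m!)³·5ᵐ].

Apply the ratio test: |a_{m+1}| / |a_m| = (3m+1)·(3m+2)·(3m+3)/(m+1)³ · 6/5, which tends to 162/5 as m → ∞.
Convergence for |t + 5| · 162/5 < 1, i.e. |t + 5| < 5/162. So R = 5/162.

R = 5/162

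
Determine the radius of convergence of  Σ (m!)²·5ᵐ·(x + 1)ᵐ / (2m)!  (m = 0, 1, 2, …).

By the ratio test, |a_{m+1}/a_m| = (m+1)²/[(2m+1)·(2m+2)] · 5 → 5/4.
Convergence for |x + 1| · 5/4 < 1, i.e. |x + 1| < 4/5. So R = 4/5.

R = 4/5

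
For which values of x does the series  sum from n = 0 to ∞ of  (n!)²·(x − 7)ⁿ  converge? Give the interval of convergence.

{7}

Ratio test: |a_{n+1}/a_n| = (n+1)² → ∞ as n → ∞.
The ratio grows without bound, so the series diverges whenever (x − 7) ≠ 0; it converges only at x = 7. R = 0.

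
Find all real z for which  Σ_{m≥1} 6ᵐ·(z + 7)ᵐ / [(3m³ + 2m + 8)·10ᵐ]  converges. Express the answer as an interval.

[-26/3, -16/3]

The ratio of consecutive coefficients is [(3m³ + 2m + 8)/(3(m+1)³ + 2(m+1) + 8)] · 6/10 → 3/5.
Hence the series converges for |z + 7| < 1/(3/5) = 5/3, so the radius of convergence is 5/3.
Check z = -16/3: the series is dominated by a constant times Σ 1/m³, which converges (p = 3 > 1).
When z = -26/3, the terms are on the order of 1/m³, so the series converges absolutely by comparison with the p-series (p = 3 > 1).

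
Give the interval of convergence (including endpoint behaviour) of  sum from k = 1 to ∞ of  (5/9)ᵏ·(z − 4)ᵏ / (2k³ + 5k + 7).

[11/5, 29/5]

Ratio test: |a_{k+1}/a_k| = [(2k³ + 5k + 7)/(2(k+1)³ + 5(k+1) + 7)] · 5/9 → 5/9 as k → ∞.
Convergence for |z − 4| · 5/9 < 1, i.e. |z − 4| < 9/5. So R = 9/5.
Check z = 29/5: absolute convergence follows by limit comparison with Σ 1/k³.
When z = 11/5, absolute convergence follows by limit comparison with Σ 1/k³.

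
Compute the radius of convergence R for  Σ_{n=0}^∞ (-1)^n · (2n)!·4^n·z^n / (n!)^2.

Ratio test: |a_{n+1}/a_n| = (2n+1)·(2n+2)/(n+1)² · 4 → 16 as n → ∞.
The series converges when 16 · |z| < 1, giving R = 1/16.

R = 1/16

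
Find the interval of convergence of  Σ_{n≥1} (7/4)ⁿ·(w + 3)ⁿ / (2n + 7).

[-25/7, -17/7)

By the ratio test, |a_{n+1}/a_n| = [(2n + 7)/(2(n+1) + 7)] · 7/4 → 7/4.
The series converges when 7/4 · |w + 3| < 1, giving R = 4/7.
Endpoint w = -17/7: the terms are asymptotic to a nonzero constant times 1/n, so the series diverges by limit comparison with Σ 1/n.
Check w = -25/7: an alternating series whose terms decrease to 0 in absolute value, so it converges by the Leibniz criterion.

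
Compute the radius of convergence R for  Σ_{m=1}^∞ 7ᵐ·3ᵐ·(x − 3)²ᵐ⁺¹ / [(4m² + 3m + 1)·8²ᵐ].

By the ratio test, |a_{m+1}/a_m| = [(4m² + 3m + 1)/(4(m+1)² + 3(m+1) + 1)] · 7·3/64 → 21/64.
Writing y = (x − 3)², the series in y has radius 64/21, so |x − 3| < √(64/21) and R = 8√21/21.

R = 8√21/21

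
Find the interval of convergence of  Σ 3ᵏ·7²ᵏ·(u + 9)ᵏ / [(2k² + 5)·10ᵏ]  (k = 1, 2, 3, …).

[-1333/147, -1313/147]

The ratio of consecutive coefficients is [(2k² + 5)/(2(k+1)² + 5)] · 3·49/10 → 147/10.
The series converges when 147/10 · |u + 9| < 1, giving R = 10/147.
When u = -1313/147, absolute convergence follows by limit comparison with Σ 1/k².
Endpoint u = -1333/147: absolute convergence follows by limit comparison with Σ 1/k².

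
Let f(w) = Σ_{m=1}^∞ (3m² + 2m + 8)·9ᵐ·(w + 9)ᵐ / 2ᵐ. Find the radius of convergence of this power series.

Apply the ratio test: |a_{m+1}| / |a_m| = [(3(m+1)² + 2(m+1) + 8)/(3m² + 2m + 8)] · 9/2, which tends to 9/2 as m → ∞.
Hence the series converges for |w + 9| < 1/(9/2) = 2/9, so the radius of convergence is 2/9.

R = 2/9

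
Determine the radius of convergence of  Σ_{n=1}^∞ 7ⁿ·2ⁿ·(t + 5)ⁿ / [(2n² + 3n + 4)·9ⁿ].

R = 9/14

By the ratio test, |a_{n+1}/a_n| = [(2n² + 3n + 4)/(2(n+1)² + 3(n+1) + 4)] · 7·2/9 → 14/9.
Thus R = 1/(14/9) = 9/14.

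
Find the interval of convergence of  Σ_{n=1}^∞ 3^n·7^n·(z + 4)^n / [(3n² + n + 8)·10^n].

[-94/21, -74/21]

The ratio of consecutive coefficients is [(3n² + n + 8)/(3(n+1)² + (n+1) + 8)] · 3·7/10 → 21/10.
The series converges when 21/10 · |z + 4| < 1, giving R = 10/21.
Check z = -74/21: absolute convergence follows by limit comparison with Σ 1/n².
At z = -94/21: absolute convergence follows by limit comparison with Σ 1/n².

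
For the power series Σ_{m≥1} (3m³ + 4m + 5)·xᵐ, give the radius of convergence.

The ratio of consecutive coefficients is (3(m+1)³ + 4(m+1) + 5)/(3m³ + 4m + 5) → 1.
So the series converges when |x| < 1 and diverges when |x| > 1; R = 1.

R = 1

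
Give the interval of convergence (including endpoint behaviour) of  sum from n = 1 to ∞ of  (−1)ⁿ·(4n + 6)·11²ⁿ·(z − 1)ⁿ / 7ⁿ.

(114/121, 128/121)

Ratio test: |a_{n+1}/a_n| = [(4(n+1) + 6)/(4n + 6)] · 121/7 → 121/7 as n → ∞.
Thus R = 1/(121/7) = 7/121.
When z = 128/121, the n-th term does not approach 0; divergence by the term test.
Check z = 114/121: the terms do not tend to 0, so the series diverges.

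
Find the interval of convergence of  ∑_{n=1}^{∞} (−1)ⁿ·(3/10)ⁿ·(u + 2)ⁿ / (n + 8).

The ratio of consecutive coefficients is [(n + 8)/((n+1) + 8)] · 3/10 → 3/10.
Hence the series converges for |u + 2| < 1/(3/10) = 10/3, so the radius of convergence is 10/3.
When u = 4/3, the terms alternate in sign and decrease monotonically to 0 in absolute value (size ~ c/n), so the alternating series test gives convergence.
Endpoint u = -16/3: comparison with the harmonic series Σ 1/n shows the series diverges.

(-16/3, 4/3]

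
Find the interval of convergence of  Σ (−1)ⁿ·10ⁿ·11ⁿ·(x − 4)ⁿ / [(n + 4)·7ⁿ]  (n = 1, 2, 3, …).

Ratio test: |a_{n+1}/a_n| = [(n + 4)/((n+1) + 4)] · 10·11/7 → 110/7 as n → ∞.
Thus R = 1/(110/7) = 7/110.
At x = 447/110: convergence follows from the alternating series test (terms decrease monotonically to 0).
Endpoint x = 433/110: comparison with the harmonic series Σ 1/n shows the series diverges.

(433/110, 447/110]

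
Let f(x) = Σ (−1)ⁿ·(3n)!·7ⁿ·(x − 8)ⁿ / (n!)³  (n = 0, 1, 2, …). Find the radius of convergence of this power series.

Apply the ratio test: |a_{n+1}| / |a_n| = (3n+1)·(3n+2)·(3n+3)/(n+1)³ · 7, which tends to 189 as n → ∞.
Convergence for |x − 8| · 189 < 1, i.e. |x − 8| < 1/189. So R = 1/189.

R = 1/189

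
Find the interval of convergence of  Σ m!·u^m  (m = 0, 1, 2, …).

{0}

Apply the ratio test: |a_{m+1}| / |a_m| = (m+1), which tends to ∞ as m → ∞.
Since the ratio → ∞, the series diverges for every u ≠ 0, and R = 0.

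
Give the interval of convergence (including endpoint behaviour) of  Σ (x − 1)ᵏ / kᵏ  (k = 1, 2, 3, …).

Applying the root test, |a_k|^(1/k) = 1/k → 0.
The limit is 0 for every x, so R = ∞.

(−∞, ∞)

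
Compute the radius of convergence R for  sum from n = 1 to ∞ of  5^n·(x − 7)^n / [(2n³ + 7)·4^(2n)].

Ratio test: |a_{n+1}/a_n| = [(2n³ + 7)/(2(n+1)³ + 7)] · 5/16 → 5/16 as n → ∞.
Hence the series converges for |x − 7| < 1/(5/16) = 16/5, so the radius of convergence is 16/5.

R = 16/5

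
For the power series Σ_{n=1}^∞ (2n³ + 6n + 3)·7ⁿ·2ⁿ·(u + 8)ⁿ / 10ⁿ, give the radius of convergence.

By the ratio test, |a_{n+1}/a_n| = [(2(n+1)³ + 6(n+1) + 3)/(2n³ + 6n + 3)] · 7·2/10 → 7/5.
Hence the series converges for |u + 8| < 1/(7/5) = 5/7, so the radius of convergence is 5/7.

R = 5/7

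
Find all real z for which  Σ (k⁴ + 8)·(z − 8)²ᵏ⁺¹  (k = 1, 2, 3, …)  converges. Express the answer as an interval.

(7, 9)

The ratio of consecutive coefficients is ((k+1)⁴ + 8)/(k⁴ + 8) → 1.
Successive powers of (z − 8) differ by 2, so the series converges when |z − 8|² · 1 < 1, i.e. |z − 8| < √(1) = 1. So R = 1.
When z = 9, the k-th term does not approach 0; divergence by the term test.
When z = 7, the terms have absolute value of order k⁴, which does not tend to 0, so the series diverges by the divergence test.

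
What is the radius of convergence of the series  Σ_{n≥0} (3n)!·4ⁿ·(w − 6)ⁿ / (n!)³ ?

The ratio of consecutive coefficients is (3n+1)·(3n+2)·(3n+3)/(n+1)³ · 4 → 108.
Hence the series converges for |w − 6| < 1/(108) = 1/108, so the radius of convergence is 1/108.

R = 1/108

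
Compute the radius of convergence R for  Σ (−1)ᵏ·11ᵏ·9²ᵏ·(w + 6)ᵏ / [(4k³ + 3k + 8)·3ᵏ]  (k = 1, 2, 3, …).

R = 1/297

Ratio test: |a_{k+1}/a_k| = [(4k³ + 3k + 8)/(4(k+1)³ + 3(k+1) + 8)] · 11·81/3 → 297 as k → ∞.
Hence the series converges for |w + 6| < 1/(297) = 1/297, so the radius of convergence is 1/297.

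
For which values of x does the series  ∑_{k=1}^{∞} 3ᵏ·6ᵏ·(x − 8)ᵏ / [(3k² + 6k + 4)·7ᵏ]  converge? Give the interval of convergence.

[137/18, 151/18]

By the ratio test, |a_{k+1}/a_k| = [(3k² + 6k + 4)/(3(k+1)² + 6(k+1) + 4)] · 3·6/7 → 18/7.
Hence the series converges for |x − 8| < 1/(18/7) = 7/18, so the radius of convergence is 7/18.
Check x = 151/18: the terms are on the order of 1/k², so the series converges absolutely by comparison with the p-series (p = 2 > 1).
At x = 137/18: absolute convergence follows by limit comparison with Σ 1/k².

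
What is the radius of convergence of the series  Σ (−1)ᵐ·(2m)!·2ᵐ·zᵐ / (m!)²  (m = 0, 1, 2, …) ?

R = 1/8

The ratio of consecutive coefficients is (2m+1)·(2m+2)/(m+1)² · 2 → 8.
Convergence for |z| · 8 < 1, i.e. |z| < 1/8. So R = 1/8.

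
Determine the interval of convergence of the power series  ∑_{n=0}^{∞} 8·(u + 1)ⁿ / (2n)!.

Ratio test: |a_{n+1}/a_n| = 8/8 · 1/[(2n+1)·(2n+2)] → 0 as n → ∞.
The limit is 0, so the series converges for all u; R = ∞.

(−∞, ∞)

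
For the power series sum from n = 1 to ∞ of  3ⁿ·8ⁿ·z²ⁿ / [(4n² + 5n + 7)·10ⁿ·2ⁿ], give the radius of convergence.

R = √30/6

The ratio of consecutive coefficients is [(4n² + 5n + 7)/(4(n+1)² + 5(n+1) + 7)] · 3·8/(10·2) → 6/5.
Writing y = z², the series in y has radius 5/6, so |z| < √(5/6) and R = √30/6.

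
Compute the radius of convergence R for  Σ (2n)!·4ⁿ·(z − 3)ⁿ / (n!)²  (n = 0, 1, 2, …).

Ratio test: |a_{n+1}/a_n| = (2n+1)·(2n+2)/(n+1)² · 4 → 16 as n → ∞.
The series converges when 16 · |z − 3| < 1, giving R = 1/16.

R = 1/16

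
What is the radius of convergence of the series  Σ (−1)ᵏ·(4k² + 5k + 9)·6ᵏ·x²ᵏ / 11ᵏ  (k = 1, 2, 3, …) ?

R = √66/6

Apply the ratio test: |a_{k+1}| / |a_k| = [(4(k+1)² + 5(k+1) + 9)/(4k² + 5k + 9)] · 6/11, which tends to 6/11 as k → ∞.
Writing y = x², the series in y has radius 11/6, so |x| < √(11/6) and R = √66/6.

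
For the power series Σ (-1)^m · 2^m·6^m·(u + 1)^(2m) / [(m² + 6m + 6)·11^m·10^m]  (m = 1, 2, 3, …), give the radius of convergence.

Ratio test: |a_{m+1}/a_m| = [(m² + 6m + 6)/((m+1)² + 6(m+1) + 6)] · 2·6/(11·10) → 6/55 as m → ∞.
Since the exponent of (u + 1) increases by 2 each term, convergence requires |u + 1|² < 55/6, hence R = √330/6.

R = √330/6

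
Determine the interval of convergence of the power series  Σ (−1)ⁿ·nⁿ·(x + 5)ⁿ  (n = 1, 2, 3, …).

{-5}

Applying the root test, |a_n|^(1/n) = n → ∞.
The root grows without bound, so R = 0 (convergence only at x = -5).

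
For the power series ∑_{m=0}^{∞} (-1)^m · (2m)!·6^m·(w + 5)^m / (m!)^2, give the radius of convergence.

Apply the ratio test: |a_{m+1}| / |a_m| = (2m+1)·(2m+2)/(m+1)² · 6, which tends to 24 as m → ∞.
Hence the series converges for |w + 5| < 1/(24) = 1/24, so the radius of convergence is 1/24.

R = 1/24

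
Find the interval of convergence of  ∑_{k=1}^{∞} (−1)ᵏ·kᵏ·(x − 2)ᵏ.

Applying the root test, |a_k|^(1/k) = k → ∞.
The root grows without bound, so R = 0 (convergence only at x = 2).

{2}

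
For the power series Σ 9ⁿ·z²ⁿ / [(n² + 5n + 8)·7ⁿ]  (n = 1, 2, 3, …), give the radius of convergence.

R = √7/3

By the ratio test, |a_{n+1}/a_n| = [(n² + 5n + 8)/((n+1)² + 5(n+1) + 8)] · 9/7 → 9/7.
Writing y = z², the series in y has radius 7/9, so |z| < √(7/9) and R = √7/3.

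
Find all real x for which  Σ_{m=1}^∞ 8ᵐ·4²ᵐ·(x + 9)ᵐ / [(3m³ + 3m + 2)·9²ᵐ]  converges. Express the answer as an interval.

[-1233/128, -1071/128]

Ratio test: |a_{m+1}/a_m| = [(3m³ + 3m + 2)/(3(m+1)³ + 3(m+1) + 2)] · 8·16/81 → 128/81 as m → ∞.
Thus R = 1/(128/81) = 81/128.
Endpoint x = -1071/128: absolute convergence follows by limit comparison with Σ 1/m³.
At x = -1233/128: the series is dominated by a constant times Σ 1/m³, which converges (p = 3 > 1).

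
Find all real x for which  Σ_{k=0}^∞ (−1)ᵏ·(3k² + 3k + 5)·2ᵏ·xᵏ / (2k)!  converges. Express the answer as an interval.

(−∞, ∞)

The ratio of consecutive coefficients is (3(k+1)² + 3(k+1) + 5)/(3k² + 3k + 5) · 2 · 1/[(2k+1)·(2k+2)] → 0.
The limit is 0, so the series converges for all x; R = ∞.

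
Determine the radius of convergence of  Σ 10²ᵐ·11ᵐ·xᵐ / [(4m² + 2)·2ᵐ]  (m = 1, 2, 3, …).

R = 1/550

Ratio test: |a_{m+1}/a_m| = [(4m² + 2)/(4(m+1)² + 2)] · 100·11/2 → 550 as m → ∞.
Convergence for |x| · 550 < 1, i.e. |x| < 1/550. So R = 1/550.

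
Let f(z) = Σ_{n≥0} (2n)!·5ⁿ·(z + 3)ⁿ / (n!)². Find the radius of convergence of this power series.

Ratio test: |a_{n+1}/a_n| = (2n+1)·(2n+2)/(n+1)² · 5 → 20 as n → ∞.
Convergence for |z + 3| · 20 < 1, i.e. |z + 3| < 1/20. So R = 1/20.

R = 1/20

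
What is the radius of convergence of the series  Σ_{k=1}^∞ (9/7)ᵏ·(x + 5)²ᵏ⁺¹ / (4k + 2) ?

R = √7/3

Ratio test: |a_{k+1}/a_k| = [(4k + 2)/(4(k+1) + 2)] · 9/7 → 9/7 as k → ∞.
Successive powers of (x + 5) differ by 2, so the series converges when |x + 5|² · 9/7 < 1, i.e. |x + 5| < √(7/9). So R = √7/3.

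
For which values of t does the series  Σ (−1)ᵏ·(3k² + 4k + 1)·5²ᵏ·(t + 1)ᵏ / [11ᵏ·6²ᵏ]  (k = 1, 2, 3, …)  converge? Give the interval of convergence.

Apply the ratio test: |a_{k+1}| / |a_k| = [(3(k+1)² + 4(k+1) + 1)/(3k² + 4k + 1)] · 25/(11·36), which tends to 25/396 as k → ∞.
The series converges when 25/396 · |t + 1| < 1, giving R = 396/25.
At t = 371/25: the terms have absolute value of order k², which does not tend to 0, so the series diverges by the divergence test.
Check t = -421/25: the terms do not tend to 0, so the series diverges.

(-421/25, 371/25)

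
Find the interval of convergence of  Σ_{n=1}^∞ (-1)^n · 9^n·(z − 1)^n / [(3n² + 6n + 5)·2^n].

[7/9, 11/9]

Ratio test: |a_{n+1}/a_n| = [(3n² + 6n + 5)/(3(n+1)² + 6(n+1) + 5)] · 9/2 → 9/2 as n → ∞.
Thus R = 1/(9/2) = 2/9.
Check z = 11/9: absolute convergence follows by limit comparison with Σ 1/n².
Endpoint z = 7/9: absolute convergence follows by limit comparison with Σ 1/n².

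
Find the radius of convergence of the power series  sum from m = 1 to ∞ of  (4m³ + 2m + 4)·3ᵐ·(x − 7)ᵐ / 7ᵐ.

R = 7/3

Apply the ratio test: |a_{m+1}| / |a_m| = [(4(m+1)³ + 2(m+1) + 4)/(4m³ + 2m + 4)] · 3/7, which tends to 3/7 as m → ∞.
Hence the series converges for |x − 7| < 1/(3/7) = 7/3, so the radius of convergence is 7/3.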